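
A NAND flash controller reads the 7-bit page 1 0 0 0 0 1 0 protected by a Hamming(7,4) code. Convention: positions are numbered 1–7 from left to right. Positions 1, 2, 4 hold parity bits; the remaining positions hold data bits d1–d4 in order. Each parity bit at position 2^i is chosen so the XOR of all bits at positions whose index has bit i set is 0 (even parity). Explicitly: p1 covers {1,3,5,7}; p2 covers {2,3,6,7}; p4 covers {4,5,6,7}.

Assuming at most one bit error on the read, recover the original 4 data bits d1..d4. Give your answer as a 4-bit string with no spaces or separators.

0011

s1 (pos 1,3,5,7): 1⊕0⊕0⊕0 = 1
s2 (pos 2,3,6,7): 0⊕0⊕1⊕0 = 1
s4 (pos 4,5,6,7): 0⊕0⊕1⊕0 = 1
Syndrome s4…s1 = 111 → error at position 7.
Flip position 7: 1000010 → 1000011
Read data bits from positions 3,5,6,7: 0011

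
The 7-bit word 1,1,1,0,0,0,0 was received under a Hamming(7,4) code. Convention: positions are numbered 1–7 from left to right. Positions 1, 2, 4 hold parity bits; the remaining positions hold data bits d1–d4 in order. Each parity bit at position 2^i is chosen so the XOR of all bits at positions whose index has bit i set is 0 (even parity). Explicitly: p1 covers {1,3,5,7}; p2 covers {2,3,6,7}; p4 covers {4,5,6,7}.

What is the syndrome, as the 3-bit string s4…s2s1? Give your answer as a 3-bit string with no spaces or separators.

000

s1 (pos 1,3,5,7): 1⊕1⊕0⊕0 = 0
s2 (pos 2,3,6,7): 1⊕1⊕0⊕0 = 0
s4 (pos 4,5,6,7): 0⊕0⊕0⊕0 = 0
Syndrome s4…s1 = 000 → no error.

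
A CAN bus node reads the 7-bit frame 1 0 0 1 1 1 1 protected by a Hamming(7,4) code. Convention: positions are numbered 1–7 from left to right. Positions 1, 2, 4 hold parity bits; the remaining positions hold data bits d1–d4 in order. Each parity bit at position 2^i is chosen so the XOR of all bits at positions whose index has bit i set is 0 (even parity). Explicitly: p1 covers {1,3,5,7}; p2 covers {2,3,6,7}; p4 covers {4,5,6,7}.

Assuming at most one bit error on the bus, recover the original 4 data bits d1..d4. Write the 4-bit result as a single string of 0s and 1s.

s1 (pos 1,3,5,7): 1⊕0⊕1⊕1 = 1
s2 (pos 2,3,6,7): 0⊕0⊕1⊕1 = 0
s4 (pos 4,5,6,7): 1⊕1⊕1⊕1 = 0
Syndrome s4…s1 = 001 → error at position 1.
Flip position 1: 1001111 → 0001111
Read data bits from positions 3,5,6,7: 0111

0111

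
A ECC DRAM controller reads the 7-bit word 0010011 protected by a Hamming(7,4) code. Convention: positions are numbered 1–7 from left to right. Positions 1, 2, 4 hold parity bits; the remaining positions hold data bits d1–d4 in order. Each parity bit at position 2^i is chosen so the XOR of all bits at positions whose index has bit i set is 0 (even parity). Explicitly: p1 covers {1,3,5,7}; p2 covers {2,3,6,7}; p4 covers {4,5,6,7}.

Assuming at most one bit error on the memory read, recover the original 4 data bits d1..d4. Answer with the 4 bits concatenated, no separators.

1011

s1 (pos 1,3,5,7): 0⊕1⊕0⊕1 = 0
s2 (pos 2,3,6,7): 0⊕1⊕1⊕1 = 1
s4 (pos 4,5,6,7): 0⊕0⊕1⊕1 = 0
Syndrome s4…s1 = 010 → error at position 2.
Flip position 2: 0010011 → 0110011
Read data bits from positions 3,5,6,7: 1011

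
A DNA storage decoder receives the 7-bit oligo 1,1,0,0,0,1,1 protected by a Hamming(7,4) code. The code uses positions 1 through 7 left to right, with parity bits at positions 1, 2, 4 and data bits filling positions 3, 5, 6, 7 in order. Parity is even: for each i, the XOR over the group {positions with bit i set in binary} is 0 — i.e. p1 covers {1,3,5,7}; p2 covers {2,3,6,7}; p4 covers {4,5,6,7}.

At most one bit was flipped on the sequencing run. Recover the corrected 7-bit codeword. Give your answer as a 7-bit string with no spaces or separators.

s1 (pos 1,3,5,7): 1⊕0⊕0⊕1 = 0
s2 (pos 2,3,6,7): 1⊕0⊕1⊕1 = 1
s4 (pos 4,5,6,7): 0⊕0⊕1⊕1 = 0
Syndrome s4…s1 = 010 → error at position 2.
Flip position 2: 1100011 → 1000011

1000011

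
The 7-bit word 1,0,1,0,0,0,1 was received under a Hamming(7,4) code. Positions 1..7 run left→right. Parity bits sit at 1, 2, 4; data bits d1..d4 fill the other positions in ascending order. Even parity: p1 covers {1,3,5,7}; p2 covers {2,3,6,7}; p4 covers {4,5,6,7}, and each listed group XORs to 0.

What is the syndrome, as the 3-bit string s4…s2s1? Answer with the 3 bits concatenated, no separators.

101

s1 (pos 1,3,5,7): 1⊕1⊕0⊕1 = 1
s2 (pos 2,3,6,7): 0⊕1⊕0⊕1 = 0
s4 (pos 4,5,6,7): 0⊕0⊕0⊕1 = 1
Syndrome s4…s1 = 101 → error at position 5.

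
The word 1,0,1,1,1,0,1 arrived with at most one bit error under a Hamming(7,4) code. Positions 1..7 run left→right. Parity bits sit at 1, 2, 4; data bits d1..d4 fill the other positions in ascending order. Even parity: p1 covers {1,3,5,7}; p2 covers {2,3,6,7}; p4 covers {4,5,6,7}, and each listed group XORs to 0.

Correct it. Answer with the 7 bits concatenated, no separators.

s1 (pos 1,3,5,7): 1⊕1⊕1⊕1 = 0
s2 (pos 2,3,6,7): 0⊕1⊕0⊕1 = 0
s4 (pos 4,5,6,7): 1⊕1⊕0⊕1 = 1
Syndrome s4…s1 = 100 → error at position 4.
Flip position 4: 1011101 → 1010101

1010101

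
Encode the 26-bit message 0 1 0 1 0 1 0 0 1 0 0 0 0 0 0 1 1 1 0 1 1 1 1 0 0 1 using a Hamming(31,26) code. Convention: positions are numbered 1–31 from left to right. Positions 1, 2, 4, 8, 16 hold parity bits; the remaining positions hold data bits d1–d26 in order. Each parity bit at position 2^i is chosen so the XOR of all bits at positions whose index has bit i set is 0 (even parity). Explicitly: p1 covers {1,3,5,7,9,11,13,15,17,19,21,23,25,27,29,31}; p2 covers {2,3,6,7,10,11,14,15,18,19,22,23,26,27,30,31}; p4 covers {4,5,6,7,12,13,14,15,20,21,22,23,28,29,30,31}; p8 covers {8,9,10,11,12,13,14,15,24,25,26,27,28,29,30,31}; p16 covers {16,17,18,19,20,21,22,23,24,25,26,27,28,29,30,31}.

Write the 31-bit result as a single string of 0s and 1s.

0100101101001000000011101111001

Place data at non-parity positions: p1 p2 0 p4 1 0 1 p8 0 1 0 0 1 0 0 p16 0 0 0 0 1 1 1 0 1 1 1 1 0 0 1
p1 (pos 1,3,5,7,9,11,13,15,17,19,21,23,25,27,29,31): XOR of data positions = 0⊕1⊕1⊕0⊕0⊕1⊕0⊕0⊕0⊕1⊕1⊕1⊕1⊕0⊕1 = 0
p2 (pos 2,3,6,7,10,11,14,15,18,19,22,23,26,27,30,31): XOR of data positions = 0⊕0⊕1⊕1⊕0⊕0⊕0⊕0⊕0⊕1⊕1⊕1⊕1⊕0⊕1 = 1
p4 (pos 4,5,6,7,12,13,14,15,20,21,22,23,28,29,30,31): XOR of data positions = 1⊕0⊕1⊕0⊕1⊕0⊕0⊕0⊕1⊕1⊕1⊕1⊕0⊕0⊕1 = 0
p8 (pos 8,9,10,11,12,13,14,15,24,25,26,27,28,29,30,31): XOR of data positions = 0⊕1⊕0⊕0⊕1⊕0⊕0⊕0⊕1⊕1⊕1⊕1⊕0⊕0⊕1 = 1
p16 (pos 16,17,18,19,20,21,22,23,24,25,26,27,28,29,30,31): XOR of data positions = 0⊕0⊕0⊕0⊕1⊕1⊕1⊕0⊕1⊕1⊕1⊕1⊕0⊕0⊕1 = 0
Codeword: 0100101101001000000011101111001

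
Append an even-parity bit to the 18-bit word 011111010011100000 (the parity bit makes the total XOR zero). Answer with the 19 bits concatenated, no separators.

XOR of the 18 data bits: 0⊕1⊕1⊕1⊕1⊕1⊕0⊕1⊕0⊕0⊕1⊕1⊕1⊕0⊕0⊕0⊕0⊕0 = 1
Parity bit = 1 (so all 19 bits XOR to 0).

0111110100111000001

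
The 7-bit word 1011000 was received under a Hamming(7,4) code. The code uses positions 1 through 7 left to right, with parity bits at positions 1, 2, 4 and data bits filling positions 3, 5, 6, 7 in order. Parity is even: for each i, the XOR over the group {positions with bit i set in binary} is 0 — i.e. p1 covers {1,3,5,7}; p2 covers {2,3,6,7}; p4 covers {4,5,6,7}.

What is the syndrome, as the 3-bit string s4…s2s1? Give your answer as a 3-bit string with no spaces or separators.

110

s1 (pos 1,3,5,7): 1⊕1⊕0⊕0 = 0
s2 (pos 2,3,6,7): 0⊕1⊕0⊕0 = 1
s4 (pos 4,5,6,7): 1⊕0⊕0⊕0 = 1
Syndrome s4…s1 = 110 → error at position 6.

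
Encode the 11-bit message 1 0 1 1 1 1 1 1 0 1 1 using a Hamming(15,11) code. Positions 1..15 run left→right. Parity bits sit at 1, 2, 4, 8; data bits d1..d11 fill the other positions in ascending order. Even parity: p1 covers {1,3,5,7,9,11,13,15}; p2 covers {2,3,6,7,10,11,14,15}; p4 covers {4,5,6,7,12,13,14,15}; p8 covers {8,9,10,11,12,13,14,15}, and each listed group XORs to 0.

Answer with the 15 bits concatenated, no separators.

111101101111011

Place data at non-parity positions: p1 p2 1 p4 0 1 1 p8 1 1 1 1 0 1 1
p1 (pos 1,3,5,7,9,11,13,15): XOR of data positions = 1⊕0⊕1⊕1⊕1⊕0⊕1 = 1
p2 (pos 2,3,6,7,10,11,14,15): XOR of data positions = 1⊕1⊕1⊕1⊕1⊕1⊕1 = 1
p4 (pos 4,5,6,7,12,13,14,15): XOR of data positions = 0⊕1⊕1⊕1⊕0⊕1⊕1 = 1
p8 (pos 8,9,10,11,12,13,14,15): XOR of data positions = 1⊕1⊕1⊕1⊕0⊕1⊕1 = 0
Codeword: 111101101111011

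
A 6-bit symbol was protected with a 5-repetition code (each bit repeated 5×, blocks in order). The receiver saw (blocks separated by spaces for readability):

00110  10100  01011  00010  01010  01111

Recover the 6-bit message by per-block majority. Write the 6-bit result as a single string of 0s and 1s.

001001

Block 1 (00110): 2 ones → 0
Block 2 (10100): 2 ones → 0
Block 3 (01011): 3 ones → 1
Block 4 (00010): 1 one → 0
Block 5 (01010): 2 ones → 0
Block 6 (01111): 4 ones → 1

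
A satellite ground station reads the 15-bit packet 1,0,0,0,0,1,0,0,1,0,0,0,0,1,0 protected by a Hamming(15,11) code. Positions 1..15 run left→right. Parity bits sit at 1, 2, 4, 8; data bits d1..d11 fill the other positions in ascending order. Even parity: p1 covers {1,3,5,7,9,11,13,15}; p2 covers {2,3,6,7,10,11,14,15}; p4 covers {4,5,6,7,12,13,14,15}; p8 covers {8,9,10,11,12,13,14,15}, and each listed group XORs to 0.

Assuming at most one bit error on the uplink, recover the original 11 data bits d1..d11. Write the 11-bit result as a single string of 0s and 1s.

s1 (pos 1,3,5,7,9,11,13,15): 1⊕0⊕0⊕0⊕1⊕0⊕0⊕0 = 0
s2 (pos 2,3,6,7,10,11,14,15): 0⊕0⊕1⊕0⊕0⊕0⊕1⊕0 = 0
s4 (pos 4,5,6,7,12,13,14,15): 0⊕0⊕1⊕0⊕0⊕0⊕1⊕0 = 0
s8 (pos 8,9,10,11,12,13,14,15): 0⊕1⊕0⊕0⊕0⊕0⊕1⊕0 = 0
Syndrome s8…s1 = 0000 → no error.
Read data bits from positions 3,5,6,7,9,10,11,12,13,14,15: 00101000010

00101000010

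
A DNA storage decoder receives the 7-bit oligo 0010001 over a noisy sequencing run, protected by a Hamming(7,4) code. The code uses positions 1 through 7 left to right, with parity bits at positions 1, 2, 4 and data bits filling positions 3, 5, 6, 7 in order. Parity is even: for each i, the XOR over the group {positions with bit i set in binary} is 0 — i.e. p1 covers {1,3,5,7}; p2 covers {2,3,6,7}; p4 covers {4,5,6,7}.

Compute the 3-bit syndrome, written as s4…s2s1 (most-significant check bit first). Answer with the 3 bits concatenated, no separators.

s1 (pos 1,3,5,7): 0⊕1⊕0⊕1 = 0
s2 (pos 2,3,6,7): 0⊕1⊕0⊕1 = 0
s4 (pos 4,5,6,7): 0⊕0⊕0⊕1 = 1
Syndrome s4…s1 = 100 → error at position 4.

100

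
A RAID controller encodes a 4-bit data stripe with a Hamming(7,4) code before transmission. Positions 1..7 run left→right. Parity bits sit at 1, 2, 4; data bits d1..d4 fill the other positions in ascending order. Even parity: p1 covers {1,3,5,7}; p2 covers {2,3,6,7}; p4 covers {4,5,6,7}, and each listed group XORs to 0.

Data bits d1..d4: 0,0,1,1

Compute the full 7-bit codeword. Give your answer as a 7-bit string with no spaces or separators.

Place data at non-parity positions: p1 p2 0 p4 0 1 1
p1 (pos 1,3,5,7): XOR of data positions = 0⊕0⊕1 = 1
p2 (pos 2,3,6,7): XOR of data positions = 0⊕1⊕1 = 0
p4 (pos 4,5,6,7): XOR of data positions = 0⊕1⊕1 = 0
Codeword: 1000011

1000011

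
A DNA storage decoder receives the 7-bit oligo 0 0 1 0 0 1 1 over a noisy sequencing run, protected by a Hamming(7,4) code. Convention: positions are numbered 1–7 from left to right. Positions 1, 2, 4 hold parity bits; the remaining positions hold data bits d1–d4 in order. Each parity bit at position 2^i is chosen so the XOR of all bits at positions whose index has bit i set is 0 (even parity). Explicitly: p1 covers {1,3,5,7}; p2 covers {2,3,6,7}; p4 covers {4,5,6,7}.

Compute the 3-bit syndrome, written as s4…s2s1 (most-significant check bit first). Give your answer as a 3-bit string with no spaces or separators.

010

s1 (pos 1,3,5,7): 0⊕1⊕0⊕1 = 0
s2 (pos 2,3,6,7): 0⊕1⊕1⊕1 = 1
s4 (pos 4,5,6,7): 0⊕0⊕1⊕1 = 0
Syndrome s4…s1 = 010 → error at position 2.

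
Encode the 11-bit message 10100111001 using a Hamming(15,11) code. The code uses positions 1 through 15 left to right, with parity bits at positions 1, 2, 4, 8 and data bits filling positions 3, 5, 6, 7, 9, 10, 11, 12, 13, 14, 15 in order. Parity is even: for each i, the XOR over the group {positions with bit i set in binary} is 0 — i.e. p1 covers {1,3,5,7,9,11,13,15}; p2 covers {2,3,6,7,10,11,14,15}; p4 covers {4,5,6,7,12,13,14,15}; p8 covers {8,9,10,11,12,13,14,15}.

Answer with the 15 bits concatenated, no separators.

111101000111001

Place data at non-parity positions: p1 p2 1 p4 0 1 0 p8 0 1 1 1 0 0 1
p1 (pos 1,3,5,7,9,11,13,15): XOR of data positions = 1⊕0⊕0⊕0⊕1⊕0⊕1 = 1
p2 (pos 2,3,6,7,10,11,14,15): XOR of data positions = 1⊕1⊕0⊕1⊕1⊕0⊕1 = 1
p4 (pos 4,5,6,7,12,13,14,15): XOR of data positions = 0⊕1⊕0⊕1⊕0⊕0⊕1 = 1
p8 (pos 8,9,10,11,12,13,14,15): XOR of data positions = 0⊕1⊕1⊕1⊕0⊕0⊕1 = 0
Codeword: 111101000111001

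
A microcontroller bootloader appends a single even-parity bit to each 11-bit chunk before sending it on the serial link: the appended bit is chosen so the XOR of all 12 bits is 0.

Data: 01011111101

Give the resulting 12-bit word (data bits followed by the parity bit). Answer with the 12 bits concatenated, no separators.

010111111010

XOR of the 11 data bits: 0⊕1⊕0⊕1⊕1⊕1⊕1⊕1⊕1⊕0⊕1 = 0
Parity bit = 0 (so all 12 bits XOR to 0).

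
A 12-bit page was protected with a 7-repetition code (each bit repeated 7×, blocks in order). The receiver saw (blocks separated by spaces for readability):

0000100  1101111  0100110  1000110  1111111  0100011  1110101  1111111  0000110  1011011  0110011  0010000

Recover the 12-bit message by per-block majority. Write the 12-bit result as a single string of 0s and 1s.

010010110110

Block 1 (0000100): 1 one → 0
Block 2 (1101111): 6 ones → 1
Block 3 (0100110): 3 ones → 0
Block 4 (1000110): 3 ones → 0
Block 5 (1111111): 7 ones → 1
Block 6 (0100011): 3 ones → 0
Block 7 (1110101): 5 ones → 1
Block 8 (1111111): 7 ones → 1
Block 9 (0000110): 2 ones → 0
Block 10 (1011011): 5 ones → 1
Block 11 (0110011): 4 ones → 1
Block 12 (0010000): 1 one → 0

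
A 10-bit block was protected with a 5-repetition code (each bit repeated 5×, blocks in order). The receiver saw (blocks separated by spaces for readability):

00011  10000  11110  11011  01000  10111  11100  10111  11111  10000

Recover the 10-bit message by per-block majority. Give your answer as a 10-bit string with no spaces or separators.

Block 1 (00011): 2 ones → 0
Block 2 (10000): 1 one → 0
Block 3 (11110): 4 ones → 1
Block 4 (11011): 4 ones → 1
Block 5 (01000): 1 one → 0
Block 6 (10111): 4 ones → 1
Block 7 (11100): 3 ones → 1
Block 8 (10111): 4 ones → 1
Block 9 (11111): 5 ones → 1
Block 10 (10000): 1 one → 0

0011011110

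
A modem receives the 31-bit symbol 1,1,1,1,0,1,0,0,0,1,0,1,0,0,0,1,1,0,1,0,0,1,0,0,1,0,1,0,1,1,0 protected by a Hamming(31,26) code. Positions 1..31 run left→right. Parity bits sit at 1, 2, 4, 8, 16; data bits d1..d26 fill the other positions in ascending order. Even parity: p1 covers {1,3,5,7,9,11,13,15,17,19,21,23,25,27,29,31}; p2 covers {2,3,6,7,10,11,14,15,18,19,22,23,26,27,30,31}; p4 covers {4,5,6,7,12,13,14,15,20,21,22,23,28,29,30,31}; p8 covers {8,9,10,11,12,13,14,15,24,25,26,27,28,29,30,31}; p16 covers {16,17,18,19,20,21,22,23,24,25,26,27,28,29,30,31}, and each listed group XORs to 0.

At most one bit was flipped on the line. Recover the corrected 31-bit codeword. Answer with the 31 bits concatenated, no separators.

s1 (pos 1,3,5,7,9,11,13,15,17,19,21,23,25,27,29,31): 1⊕1⊕0⊕0⊕0⊕0⊕0⊕0⊕1⊕1⊕0⊕0⊕1⊕1⊕1⊕0 = 1
s2 (pos 2,3,6,7,10,11,14,15,18,19,22,23,26,27,30,31): 1⊕1⊕1⊕0⊕1⊕0⊕0⊕0⊕0⊕1⊕1⊕0⊕0⊕1⊕1⊕0 = 0
s4 (pos 4,5,6,7,12,13,14,15,20,21,22,23,28,29,30,31): 1⊕0⊕1⊕0⊕1⊕0⊕0⊕0⊕0⊕0⊕1⊕0⊕0⊕1⊕1⊕0 = 0
s8 (pos 8,9,10,11,12,13,14,15,24,25,26,27,28,29,30,31): 0⊕0⊕1⊕0⊕1⊕0⊕0⊕0⊕0⊕1⊕0⊕1⊕0⊕1⊕1⊕0 = 0
s16 (pos 16,17,18,19,20,21,22,23,24,25,26,27,28,29,30,31): 1⊕1⊕0⊕1⊕0⊕0⊕1⊕0⊕0⊕1⊕0⊕1⊕0⊕1⊕1⊕0 = 0
Syndrome s16…s1 = 00001 → error at position 1.
Flip position 1: 1111010001010001101001001010110 → 0111010001010001101001001010110

0111010001010001101001001010110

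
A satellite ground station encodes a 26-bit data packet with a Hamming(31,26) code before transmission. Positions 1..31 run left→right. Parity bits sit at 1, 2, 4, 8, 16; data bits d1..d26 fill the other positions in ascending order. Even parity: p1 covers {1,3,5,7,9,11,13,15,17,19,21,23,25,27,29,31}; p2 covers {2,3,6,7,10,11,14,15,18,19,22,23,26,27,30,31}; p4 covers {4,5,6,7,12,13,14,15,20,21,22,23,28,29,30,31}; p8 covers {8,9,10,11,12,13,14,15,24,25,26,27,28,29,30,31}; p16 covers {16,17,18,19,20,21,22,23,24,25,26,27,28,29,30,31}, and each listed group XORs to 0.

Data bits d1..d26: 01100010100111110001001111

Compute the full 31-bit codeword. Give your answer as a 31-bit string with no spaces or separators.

Place data at non-parity positions: p1 p2 0 p4 1 1 0 p8 0 0 1 0 1 0 0 p16 1 1 1 1 1 0 0 0 1 0 0 1 1 1 1
p1 (pos 1,3,5,7,9,11,13,15,17,19,21,23,25,27,29,31): XOR of data positions = 0⊕1⊕0⊕0⊕1⊕1⊕0⊕1⊕1⊕1⊕0⊕1⊕0⊕1⊕1 = 1
p2 (pos 2,3,6,7,10,11,14,15,18,19,22,23,26,27,30,31): XOR of data positions = 0⊕1⊕0⊕0⊕1⊕0⊕0⊕1⊕1⊕0⊕0⊕0⊕0⊕1⊕1 = 0
p4 (pos 4,5,6,7,12,13,14,15,20,21,22,23,28,29,30,31): XOR of data positions = 1⊕1⊕0⊕0⊕1⊕0⊕0⊕1⊕1⊕0⊕0⊕1⊕1⊕1⊕1 = 1
p8 (pos 8,9,10,11,12,13,14,15,24,25,26,27,28,29,30,31): XOR of data positions = 0⊕0⊕1⊕0⊕1⊕0⊕0⊕0⊕1⊕0⊕0⊕1⊕1⊕1⊕1 = 1
p16 (pos 16,17,18,19,20,21,22,23,24,25,26,27,28,29,30,31): XOR of data positions = 1⊕1⊕1⊕1⊕1⊕0⊕0⊕0⊕1⊕0⊕0⊕1⊕1⊕1⊕1 = 0
Codeword: 1001110100101000111110001001111

1001110100101000111110001001111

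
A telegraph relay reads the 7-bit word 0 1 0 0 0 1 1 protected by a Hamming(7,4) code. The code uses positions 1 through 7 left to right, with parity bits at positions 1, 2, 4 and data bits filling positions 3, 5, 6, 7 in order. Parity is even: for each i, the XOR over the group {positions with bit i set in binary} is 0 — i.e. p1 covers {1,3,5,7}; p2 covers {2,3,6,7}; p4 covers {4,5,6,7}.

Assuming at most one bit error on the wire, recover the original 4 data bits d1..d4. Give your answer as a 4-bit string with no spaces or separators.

1011

s1 (pos 1,3,5,7): 0⊕0⊕0⊕1 = 1
s2 (pos 2,3,6,7): 1⊕0⊕1⊕1 = 1
s4 (pos 4,5,6,7): 0⊕0⊕1⊕1 = 0
Syndrome s4…s1 = 011 → error at position 3.
Flip position 3: 0100011 → 0110011
Read data bits from positions 3,5,6,7: 1011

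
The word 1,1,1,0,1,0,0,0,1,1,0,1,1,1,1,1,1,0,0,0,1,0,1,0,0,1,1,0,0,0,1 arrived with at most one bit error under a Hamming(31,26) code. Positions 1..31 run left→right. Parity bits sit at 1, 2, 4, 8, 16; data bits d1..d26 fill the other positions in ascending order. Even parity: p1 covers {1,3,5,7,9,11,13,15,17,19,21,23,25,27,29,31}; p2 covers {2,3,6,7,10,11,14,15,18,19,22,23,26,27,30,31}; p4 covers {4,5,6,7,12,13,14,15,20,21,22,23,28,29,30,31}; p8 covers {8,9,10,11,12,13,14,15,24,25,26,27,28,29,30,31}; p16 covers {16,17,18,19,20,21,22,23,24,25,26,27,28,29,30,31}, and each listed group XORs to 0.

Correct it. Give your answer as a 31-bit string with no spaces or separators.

1110100011011111100010100100001

s1 (pos 1,3,5,7,9,11,13,15,17,19,21,23,25,27,29,31): 1⊕1⊕1⊕0⊕1⊕0⊕1⊕1⊕1⊕0⊕1⊕1⊕0⊕1⊕0⊕1 = 1
s2 (pos 2,3,6,7,10,11,14,15,18,19,22,23,26,27,30,31): 1⊕1⊕0⊕0⊕1⊕0⊕1⊕1⊕0⊕0⊕0⊕1⊕1⊕1⊕0⊕1 = 1
s4 (pos 4,5,6,7,12,13,14,15,20,21,22,23,28,29,30,31): 0⊕1⊕0⊕0⊕1⊕1⊕1⊕1⊕0⊕1⊕0⊕1⊕0⊕0⊕0⊕1 = 0
s8 (pos 8,9,10,11,12,13,14,15,24,25,26,27,28,29,30,31): 0⊕1⊕1⊕0⊕1⊕1⊕1⊕1⊕0⊕0⊕1⊕1⊕0⊕0⊕0⊕1 = 1
s16 (pos 16,17,18,19,20,21,22,23,24,25,26,27,28,29,30,31): 1⊕1⊕0⊕0⊕0⊕1⊕0⊕1⊕0⊕0⊕1⊕1⊕0⊕0⊕0⊕1 = 1
Syndrome s16…s1 = 11011 → error at position 27.
Flip position 27: 1110100011011111100010100110001 → 1110100011011111100010100100001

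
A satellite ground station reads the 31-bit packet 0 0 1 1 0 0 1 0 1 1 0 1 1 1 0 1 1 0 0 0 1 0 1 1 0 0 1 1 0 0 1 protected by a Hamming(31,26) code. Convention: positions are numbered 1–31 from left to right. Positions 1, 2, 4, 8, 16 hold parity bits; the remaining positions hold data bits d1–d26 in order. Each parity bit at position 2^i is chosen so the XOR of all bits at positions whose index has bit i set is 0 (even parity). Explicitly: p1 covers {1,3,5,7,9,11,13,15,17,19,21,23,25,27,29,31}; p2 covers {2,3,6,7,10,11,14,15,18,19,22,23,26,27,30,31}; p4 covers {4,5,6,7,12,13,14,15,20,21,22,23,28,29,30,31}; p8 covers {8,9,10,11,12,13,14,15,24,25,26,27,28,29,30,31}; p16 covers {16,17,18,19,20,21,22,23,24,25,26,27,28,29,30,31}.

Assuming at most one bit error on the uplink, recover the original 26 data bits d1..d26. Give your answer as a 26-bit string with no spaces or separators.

s1 (pos 1,3,5,7,9,11,13,15,17,19,21,23,25,27,29,31): 0⊕1⊕0⊕1⊕1⊕0⊕1⊕0⊕1⊕0⊕1⊕1⊕0⊕1⊕0⊕1 = 1
s2 (pos 2,3,6,7,10,11,14,15,18,19,22,23,26,27,30,31): 0⊕1⊕0⊕1⊕1⊕0⊕1⊕0⊕0⊕0⊕0⊕1⊕0⊕1⊕0⊕1 = 1
s4 (pos 4,5,6,7,12,13,14,15,20,21,22,23,28,29,30,31): 1⊕0⊕0⊕1⊕1⊕1⊕1⊕0⊕0⊕1⊕0⊕1⊕1⊕0⊕0⊕1 = 1
s8 (pos 8,9,10,11,12,13,14,15,24,25,26,27,28,29,30,31): 0⊕1⊕1⊕0⊕1⊕1⊕1⊕0⊕1⊕0⊕0⊕1⊕1⊕0⊕0⊕1 = 1
s16 (pos 16,17,18,19,20,21,22,23,24,25,26,27,28,29,30,31): 1⊕1⊕0⊕0⊕0⊕1⊕0⊕1⊕1⊕0⊕0⊕1⊕1⊕0⊕0⊕1 = 0
Syndrome s16…s1 = 01111 → error at position 15.
Flip position 15: 0011001011011101100010110011001 → 0011001011011111100010110011001
Read data bits from positions 3,5,6,7,9,10,11,12,13,14,15,17,18,19,20,21,22,23,24,25,26,27,28,29,30,31: 10011101111100010110011001

10011101111100010110011001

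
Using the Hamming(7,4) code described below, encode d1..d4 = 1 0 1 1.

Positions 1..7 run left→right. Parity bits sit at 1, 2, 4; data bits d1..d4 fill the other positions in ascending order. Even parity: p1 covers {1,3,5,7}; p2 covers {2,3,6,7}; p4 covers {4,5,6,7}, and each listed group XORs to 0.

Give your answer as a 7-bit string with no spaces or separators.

0110011

Place data at non-parity positions: p1 p2 1 p4 0 1 1
p1 (pos 1,3,5,7): XOR of data positions = 1⊕0⊕1 = 0
p2 (pos 2,3,6,7): XOR of data positions = 1⊕1⊕1 = 1
p4 (pos 4,5,6,7): XOR of data positions = 0⊕1⊕1 = 0
Codeword: 0110011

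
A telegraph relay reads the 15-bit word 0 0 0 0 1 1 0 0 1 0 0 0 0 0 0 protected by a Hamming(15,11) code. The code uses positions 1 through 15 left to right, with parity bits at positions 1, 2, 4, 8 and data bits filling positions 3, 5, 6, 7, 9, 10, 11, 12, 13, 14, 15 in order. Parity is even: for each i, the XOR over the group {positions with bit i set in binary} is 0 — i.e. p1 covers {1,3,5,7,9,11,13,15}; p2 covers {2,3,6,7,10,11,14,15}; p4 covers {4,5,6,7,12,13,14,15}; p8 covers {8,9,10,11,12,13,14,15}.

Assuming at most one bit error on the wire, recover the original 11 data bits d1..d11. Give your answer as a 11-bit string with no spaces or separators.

s1 (pos 1,3,5,7,9,11,13,15): 0⊕0⊕1⊕0⊕1⊕0⊕0⊕0 = 0
s2 (pos 2,3,6,7,10,11,14,15): 0⊕0⊕1⊕0⊕0⊕0⊕0⊕0 = 1
s4 (pos 4,5,6,7,12,13,14,15): 0⊕1⊕1⊕0⊕0⊕0⊕0⊕0 = 0
s8 (pos 8,9,10,11,12,13,14,15): 0⊕1⊕0⊕0⊕0⊕0⊕0⊕0 = 1
Syndrome s8…s1 = 1010 → error at position 10.
Flip position 10: 000011001000000 → 000011001100000
Read data bits from positions 3,5,6,7,9,10,11,12,13,14,15: 01101100000

01101100000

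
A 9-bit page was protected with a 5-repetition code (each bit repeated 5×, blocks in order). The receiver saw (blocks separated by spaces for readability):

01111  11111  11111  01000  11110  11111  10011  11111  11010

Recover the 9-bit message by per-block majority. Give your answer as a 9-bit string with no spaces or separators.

Block 1 (01111): 4 ones → 1
Block 2 (11111): 5 ones → 1
Block 3 (11111): 5 ones → 1
Block 4 (01000): 1 one → 0
Block 5 (11110): 4 ones → 1
Block 6 (11111): 5 ones → 1
Block 7 (10011): 3 ones → 1
Block 8 (11111): 5 ones → 1
Block 9 (11010): 3 ones → 1

111011111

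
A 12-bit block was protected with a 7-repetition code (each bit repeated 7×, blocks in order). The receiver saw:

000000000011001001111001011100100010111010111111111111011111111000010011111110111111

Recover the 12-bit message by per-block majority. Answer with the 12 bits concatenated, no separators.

Block 1 (0000000): 0 ones → 0
Block 2 (0001100): 2 ones → 0
Block 3 (1001111): 5 ones → 1
Block 4 (0010111): 4 ones → 1
Block 5 (0010001): 2 ones → 0
Block 6 (0111010): 4 ones → 1
Block 7 (1111111): 7 ones → 1
Block 8 (1111101): 6 ones → 1
Block 9 (1111111): 7 ones → 1
Block 10 (0000100): 1 one → 0
Block 11 (1111111): 7 ones → 1
Block 12 (0111111): 6 ones → 1

001101111011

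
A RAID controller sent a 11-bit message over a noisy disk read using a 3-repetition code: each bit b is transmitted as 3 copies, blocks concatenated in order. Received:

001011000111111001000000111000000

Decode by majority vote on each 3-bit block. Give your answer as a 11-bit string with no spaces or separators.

01011000100

Block 1 (001): 1 one → 0
Block 2 (011): 2 ones → 1
Block 3 (000): 0 ones → 0
Block 4 (111): 3 ones → 1
Block 5 (111): 3 ones → 1
Block 6 (001): 1 one → 0
Block 7 (000): 0 ones → 0
Block 8 (000): 0 ones → 0
Block 9 (111): 3 ones → 1
Block 10 (000): 0 ones → 0
Block 11 (000): 0 ones → 0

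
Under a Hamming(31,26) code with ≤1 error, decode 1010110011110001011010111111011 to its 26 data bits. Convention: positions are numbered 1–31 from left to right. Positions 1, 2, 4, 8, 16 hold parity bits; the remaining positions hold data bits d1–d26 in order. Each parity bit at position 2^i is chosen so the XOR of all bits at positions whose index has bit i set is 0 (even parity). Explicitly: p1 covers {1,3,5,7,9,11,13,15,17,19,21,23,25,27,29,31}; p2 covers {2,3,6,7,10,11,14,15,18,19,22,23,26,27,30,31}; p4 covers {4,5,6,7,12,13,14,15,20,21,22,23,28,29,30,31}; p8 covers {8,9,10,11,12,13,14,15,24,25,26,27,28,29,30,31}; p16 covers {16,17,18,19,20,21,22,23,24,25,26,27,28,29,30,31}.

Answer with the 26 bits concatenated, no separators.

s1 (pos 1,3,5,7,9,11,13,15,17,19,21,23,25,27,29,31): 1⊕1⊕1⊕0⊕1⊕1⊕0⊕0⊕0⊕1⊕1⊕1⊕1⊕1⊕0⊕1 = 1
s2 (pos 2,3,6,7,10,11,14,15,18,19,22,23,26,27,30,31): 0⊕1⊕1⊕0⊕1⊕1⊕0⊕0⊕1⊕1⊕0⊕1⊕1⊕1⊕1⊕1 = 1
s4 (pos 4,5,6,7,12,13,14,15,20,21,22,23,28,29,30,31): 0⊕1⊕1⊕0⊕1⊕0⊕0⊕0⊕0⊕1⊕0⊕1⊕1⊕0⊕1⊕1 = 0
s8 (pos 8,9,10,11,12,13,14,15,24,25,26,27,28,29,30,31): 0⊕1⊕1⊕1⊕1⊕0⊕0⊕0⊕1⊕1⊕1⊕1⊕1⊕0⊕1⊕1 = 1
s16 (pos 16,17,18,19,20,21,22,23,24,25,26,27,28,29,30,31): 1⊕0⊕1⊕1⊕0⊕1⊕0⊕1⊕1⊕1⊕1⊕1⊕1⊕0⊕1⊕1 = 0
Syndrome s16…s1 = 01011 → error at position 11.
Flip position 11: 1010110011110001011010111111011 → 1010110011010001011010111111011
Read data bits from positions 3,5,6,7,9,10,11,12,13,14,15,17,18,19,20,21,22,23,24,25,26,27,28,29,30,31: 11101101000011010111111011

11101101000011010111111011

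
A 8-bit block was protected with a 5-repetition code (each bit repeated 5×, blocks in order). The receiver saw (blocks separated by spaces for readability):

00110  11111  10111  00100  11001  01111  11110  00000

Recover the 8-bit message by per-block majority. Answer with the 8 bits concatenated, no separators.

Block 1 (00110): 2 ones → 0
Block 2 (11111): 5 ones → 1
Block 3 (10111): 4 ones → 1
Block 4 (00100): 1 one → 0
Block 5 (11001): 3 ones → 1
Block 6 (01111): 4 ones → 1
Block 7 (11110): 4 ones → 1
Block 8 (00000): 0 ones → 0

01101110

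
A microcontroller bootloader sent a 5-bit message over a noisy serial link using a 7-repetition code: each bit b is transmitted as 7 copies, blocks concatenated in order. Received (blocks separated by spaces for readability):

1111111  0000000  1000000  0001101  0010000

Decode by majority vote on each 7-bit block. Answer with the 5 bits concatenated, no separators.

10000

Block 1 (1111111): 7 ones → 1
Block 2 (0000000): 0 ones → 0
Block 3 (1000000): 1 one → 0
Block 4 (0001101): 3 ones → 0
Block 5 (0010000): 1 one → 0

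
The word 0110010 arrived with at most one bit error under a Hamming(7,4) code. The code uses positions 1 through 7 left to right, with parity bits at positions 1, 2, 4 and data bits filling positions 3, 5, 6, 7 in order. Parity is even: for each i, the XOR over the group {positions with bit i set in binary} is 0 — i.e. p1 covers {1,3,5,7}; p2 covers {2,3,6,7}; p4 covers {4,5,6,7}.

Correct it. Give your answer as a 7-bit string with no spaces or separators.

0110011

s1 (pos 1,3,5,7): 0⊕1⊕0⊕0 = 1
s2 (pos 2,3,6,7): 1⊕1⊕1⊕0 = 1
s4 (pos 4,5,6,7): 0⊕0⊕1⊕0 = 1
Syndrome s4…s1 = 111 → error at position 7.
Flip position 7: 0110010 → 0110011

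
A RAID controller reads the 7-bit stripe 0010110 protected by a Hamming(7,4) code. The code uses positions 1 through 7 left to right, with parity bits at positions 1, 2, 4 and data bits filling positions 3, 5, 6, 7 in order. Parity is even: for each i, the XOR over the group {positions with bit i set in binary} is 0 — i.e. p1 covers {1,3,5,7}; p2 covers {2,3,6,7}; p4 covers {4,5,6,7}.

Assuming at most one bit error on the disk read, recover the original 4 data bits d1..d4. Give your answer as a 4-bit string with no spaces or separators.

s1 (pos 1,3,5,7): 0⊕1⊕1⊕0 = 0
s2 (pos 2,3,6,7): 0⊕1⊕1⊕0 = 0
s4 (pos 4,5,6,7): 0⊕1⊕1⊕0 = 0
Syndrome s4…s1 = 000 → no error.
Read data bits from positions 3,5,6,7: 1110

1110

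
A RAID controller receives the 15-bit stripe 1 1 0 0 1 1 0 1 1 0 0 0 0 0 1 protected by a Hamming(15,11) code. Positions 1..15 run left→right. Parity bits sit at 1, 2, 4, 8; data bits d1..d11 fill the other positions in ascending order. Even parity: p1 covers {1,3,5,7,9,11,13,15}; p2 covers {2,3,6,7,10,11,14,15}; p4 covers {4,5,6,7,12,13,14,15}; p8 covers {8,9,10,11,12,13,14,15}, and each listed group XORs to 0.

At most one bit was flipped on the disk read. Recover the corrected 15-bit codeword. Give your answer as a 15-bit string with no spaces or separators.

110011011000011

s1 (pos 1,3,5,7,9,11,13,15): 1⊕0⊕1⊕0⊕1⊕0⊕0⊕1 = 0
s2 (pos 2,3,6,7,10,11,14,15): 1⊕0⊕1⊕0⊕0⊕0⊕0⊕1 = 1
s4 (pos 4,5,6,7,12,13,14,15): 0⊕1⊕1⊕0⊕0⊕0⊕0⊕1 = 1
s8 (pos 8,9,10,11,12,13,14,15): 1⊕1⊕0⊕0⊕0⊕0⊕0⊕1 = 1
Syndrome s8…s1 = 1110 → error at position 14.
Flip position 14: 110011011000001 → 110011011000011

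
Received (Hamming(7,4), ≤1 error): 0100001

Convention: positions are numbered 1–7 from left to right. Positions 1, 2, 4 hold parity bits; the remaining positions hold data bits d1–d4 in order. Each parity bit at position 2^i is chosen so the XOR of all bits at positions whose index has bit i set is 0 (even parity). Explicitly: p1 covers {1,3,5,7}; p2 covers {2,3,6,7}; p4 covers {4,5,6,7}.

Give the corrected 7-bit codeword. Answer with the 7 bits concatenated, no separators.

s1 (pos 1,3,5,7): 0⊕0⊕0⊕1 = 1
s2 (pos 2,3,6,7): 1⊕0⊕0⊕1 = 0
s4 (pos 4,5,6,7): 0⊕0⊕0⊕1 = 1
Syndrome s4…s1 = 101 → error at position 5.
Flip position 5: 0100001 → 0100101

0100101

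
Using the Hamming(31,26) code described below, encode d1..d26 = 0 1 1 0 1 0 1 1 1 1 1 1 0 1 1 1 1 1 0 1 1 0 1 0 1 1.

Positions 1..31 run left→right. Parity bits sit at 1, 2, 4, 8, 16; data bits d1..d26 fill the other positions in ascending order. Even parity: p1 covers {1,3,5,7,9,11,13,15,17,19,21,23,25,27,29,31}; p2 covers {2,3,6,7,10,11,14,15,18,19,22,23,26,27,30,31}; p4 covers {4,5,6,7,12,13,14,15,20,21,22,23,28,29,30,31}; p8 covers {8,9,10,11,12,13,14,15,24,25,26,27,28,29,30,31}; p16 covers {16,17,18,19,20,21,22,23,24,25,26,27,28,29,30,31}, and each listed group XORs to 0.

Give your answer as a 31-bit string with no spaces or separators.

1001110110111111101111101101011

Place data at non-parity positions: p1 p2 0 p4 1 1 0 p8 1 0 1 1 1 1 1 p16 1 0 1 1 1 1 1 0 1 1 0 1 0 1 1
p1 (pos 1,3,5,7,9,11,13,15,17,19,21,23,25,27,29,31): XOR of data positions = 0⊕1⊕0⊕1⊕1⊕1⊕1⊕1⊕1⊕1⊕1⊕1⊕0⊕0⊕1 = 1
p2 (pos 2,3,6,7,10,11,14,15,18,19,22,23,26,27,30,31): XOR of data positions = 0⊕1⊕0⊕0⊕1⊕1⊕1⊕0⊕1⊕1⊕1⊕1⊕0⊕1⊕1 = 0
p4 (pos 4,5,6,7,12,13,14,15,20,21,22,23,28,29,30,31): XOR of data positions = 1⊕1⊕0⊕1⊕1⊕1⊕1⊕1⊕1⊕1⊕1⊕1⊕0⊕1⊕1 = 1
p8 (pos 8,9,10,11,12,13,14,15,24,25,26,27,28,29,30,31): XOR of data positions = 1⊕0⊕1⊕1⊕1⊕1⊕1⊕0⊕1⊕1⊕0⊕1⊕0⊕1⊕1 = 1
p16 (pos 16,17,18,19,20,21,22,23,24,25,26,27,28,29,30,31): XOR of data positions = 1⊕0⊕1⊕1⊕1⊕1⊕1⊕0⊕1⊕1⊕0⊕1⊕0⊕1⊕1 = 1
Codeword: 1001110110111111101111101101011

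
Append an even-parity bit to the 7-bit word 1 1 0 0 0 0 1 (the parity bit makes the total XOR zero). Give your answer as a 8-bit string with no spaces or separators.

11000011

XOR of the 7 data bits: 1⊕1⊕0⊕0⊕0⊕0⊕1 = 1
Parity bit = 1 (so all 8 bits XOR to 0).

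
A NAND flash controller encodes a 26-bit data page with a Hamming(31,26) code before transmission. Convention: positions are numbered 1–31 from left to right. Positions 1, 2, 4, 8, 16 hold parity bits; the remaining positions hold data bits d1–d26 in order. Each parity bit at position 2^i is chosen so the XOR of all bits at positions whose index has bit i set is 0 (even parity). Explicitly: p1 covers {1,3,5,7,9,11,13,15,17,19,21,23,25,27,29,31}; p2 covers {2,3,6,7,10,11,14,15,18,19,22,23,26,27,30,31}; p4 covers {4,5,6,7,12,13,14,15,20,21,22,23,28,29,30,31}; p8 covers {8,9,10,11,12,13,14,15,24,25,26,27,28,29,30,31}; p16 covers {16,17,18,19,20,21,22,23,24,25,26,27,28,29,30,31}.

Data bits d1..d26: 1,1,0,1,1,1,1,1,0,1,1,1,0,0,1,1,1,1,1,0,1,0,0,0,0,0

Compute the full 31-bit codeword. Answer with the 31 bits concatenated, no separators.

Place data at non-parity positions: p1 p2 1 p4 1 0 1 p8 1 1 1 1 0 1 1 p16 1 0 0 1 1 1 1 1 0 1 0 0 0 0 0
p1 (pos 1,3,5,7,9,11,13,15,17,19,21,23,25,27,29,31): XOR of data positions = 1⊕1⊕1⊕1⊕1⊕0⊕1⊕1⊕0⊕1⊕1⊕0⊕0⊕0⊕0 = 1
p2 (pos 2,3,6,7,10,11,14,15,18,19,22,23,26,27,30,31): XOR of data positions = 1⊕0⊕1⊕1⊕1⊕1⊕1⊕0⊕0⊕1⊕1⊕1⊕0⊕0⊕0 = 1
p4 (pos 4,5,6,7,12,13,14,15,20,21,22,23,28,29,30,31): XOR of data positions = 1⊕0⊕1⊕1⊕0⊕1⊕1⊕1⊕1⊕1⊕1⊕0⊕0⊕0⊕0 = 1
p8 (pos 8,9,10,11,12,13,14,15,24,25,26,27,28,29,30,31): XOR of data positions = 1⊕1⊕1⊕1⊕0⊕1⊕1⊕1⊕0⊕1⊕0⊕0⊕0⊕0⊕0 = 0
p16 (pos 16,17,18,19,20,21,22,23,24,25,26,27,28,29,30,31): XOR of data positions = 1⊕0⊕0⊕1⊕1⊕1⊕1⊕1⊕0⊕1⊕0⊕0⊕0⊕0⊕0 = 1
Codeword: 1111101011110111100111110100000

1111101011110111100111110100000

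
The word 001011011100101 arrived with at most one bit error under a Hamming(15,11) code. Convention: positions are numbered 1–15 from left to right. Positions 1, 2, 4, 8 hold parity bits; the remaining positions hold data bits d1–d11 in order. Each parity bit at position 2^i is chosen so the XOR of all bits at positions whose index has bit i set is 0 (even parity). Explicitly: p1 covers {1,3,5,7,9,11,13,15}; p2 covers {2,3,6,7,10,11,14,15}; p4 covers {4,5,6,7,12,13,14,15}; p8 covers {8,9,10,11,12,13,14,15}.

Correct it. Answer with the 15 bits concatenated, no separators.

s1 (pos 1,3,5,7,9,11,13,15): 0⊕1⊕1⊕0⊕1⊕0⊕1⊕1 = 1
s2 (pos 2,3,6,7,10,11,14,15): 0⊕1⊕1⊕0⊕1⊕0⊕0⊕1 = 0
s4 (pos 4,5,6,7,12,13,14,15): 0⊕1⊕1⊕0⊕0⊕1⊕0⊕1 = 0
s8 (pos 8,9,10,11,12,13,14,15): 1⊕1⊕1⊕0⊕0⊕1⊕0⊕1 = 1
Syndrome s8…s1 = 1001 → error at position 9.
Flip position 9: 001011011100101 → 001011010100101

001011010100101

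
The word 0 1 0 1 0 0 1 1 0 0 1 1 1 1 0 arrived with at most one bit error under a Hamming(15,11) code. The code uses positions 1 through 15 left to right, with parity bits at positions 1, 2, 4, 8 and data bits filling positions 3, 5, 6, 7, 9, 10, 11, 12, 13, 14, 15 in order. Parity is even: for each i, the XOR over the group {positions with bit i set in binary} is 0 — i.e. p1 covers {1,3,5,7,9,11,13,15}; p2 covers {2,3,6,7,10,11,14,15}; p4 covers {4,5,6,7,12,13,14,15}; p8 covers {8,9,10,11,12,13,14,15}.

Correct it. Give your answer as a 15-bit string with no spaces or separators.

s1 (pos 1,3,5,7,9,11,13,15): 0⊕0⊕0⊕1⊕0⊕1⊕1⊕0 = 1
s2 (pos 2,3,6,7,10,11,14,15): 1⊕0⊕0⊕1⊕0⊕1⊕1⊕0 = 0
s4 (pos 4,5,6,7,12,13,14,15): 1⊕0⊕0⊕1⊕1⊕1⊕1⊕0 = 1
s8 (pos 8,9,10,11,12,13,14,15): 1⊕0⊕0⊕1⊕1⊕1⊕1⊕0 = 1
Syndrome s8…s1 = 1101 → error at position 13.
Flip position 13: 010100110011110 → 010100110011010

010100110011010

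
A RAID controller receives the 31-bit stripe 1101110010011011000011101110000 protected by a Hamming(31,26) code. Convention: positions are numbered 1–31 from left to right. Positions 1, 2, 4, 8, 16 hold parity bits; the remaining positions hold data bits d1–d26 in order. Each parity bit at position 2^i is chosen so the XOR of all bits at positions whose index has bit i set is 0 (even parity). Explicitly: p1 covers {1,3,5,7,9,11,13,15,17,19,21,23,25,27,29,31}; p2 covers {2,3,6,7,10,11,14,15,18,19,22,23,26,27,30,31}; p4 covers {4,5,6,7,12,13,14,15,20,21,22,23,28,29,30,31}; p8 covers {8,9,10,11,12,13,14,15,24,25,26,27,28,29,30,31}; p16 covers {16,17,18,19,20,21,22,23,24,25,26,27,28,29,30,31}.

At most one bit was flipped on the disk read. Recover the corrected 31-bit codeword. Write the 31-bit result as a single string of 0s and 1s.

s1 (pos 1,3,5,7,9,11,13,15,17,19,21,23,25,27,29,31): 1⊕0⊕1⊕0⊕1⊕0⊕1⊕1⊕0⊕0⊕1⊕1⊕1⊕1⊕0⊕0 = 1
s2 (pos 2,3,6,7,10,11,14,15,18,19,22,23,26,27,30,31): 1⊕0⊕1⊕0⊕0⊕0⊕0⊕1⊕0⊕0⊕1⊕1⊕1⊕1⊕0⊕0 = 1
s4 (pos 4,5,6,7,12,13,14,15,20,21,22,23,28,29,30,31): 1⊕1⊕1⊕0⊕1⊕1⊕0⊕1⊕0⊕1⊕1⊕1⊕0⊕0⊕0⊕0 = 1
s8 (pos 8,9,10,11,12,13,14,15,24,25,26,27,28,29,30,31): 0⊕1⊕0⊕0⊕1⊕1⊕0⊕1⊕0⊕1⊕1⊕1⊕0⊕0⊕0⊕0 = 1
s16 (pos 16,17,18,19,20,21,22,23,24,25,26,27,28,29,30,31): 1⊕0⊕0⊕0⊕0⊕1⊕1⊕1⊕0⊕1⊕1⊕1⊕0⊕0⊕0⊕0 = 1
Syndrome s16…s1 = 11111 → error at position 31.
Flip position 31: 1101110010011011000011101110000 → 1101110010011011000011101110001

1101110010011011000011101110001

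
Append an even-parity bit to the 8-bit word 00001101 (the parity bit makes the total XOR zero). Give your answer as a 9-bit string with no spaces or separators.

XOR of the 8 data bits: 0⊕0⊕0⊕0⊕1⊕1⊕0⊕1 = 1
Parity bit = 1 (so all 9 bits XOR to 0).

000011011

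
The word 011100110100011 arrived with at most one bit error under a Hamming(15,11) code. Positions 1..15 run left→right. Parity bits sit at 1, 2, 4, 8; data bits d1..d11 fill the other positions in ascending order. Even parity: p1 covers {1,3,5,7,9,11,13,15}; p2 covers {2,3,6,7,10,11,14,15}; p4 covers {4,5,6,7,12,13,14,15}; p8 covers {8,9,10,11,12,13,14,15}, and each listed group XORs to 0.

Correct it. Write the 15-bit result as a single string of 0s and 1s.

111100110100011

s1 (pos 1,3,5,7,9,11,13,15): 0⊕1⊕0⊕1⊕0⊕0⊕0⊕1 = 1
s2 (pos 2,3,6,7,10,11,14,15): 1⊕1⊕0⊕1⊕1⊕0⊕1⊕1 = 0
s4 (pos 4,5,6,7,12,13,14,15): 1⊕0⊕0⊕1⊕0⊕0⊕1⊕1 = 0
s8 (pos 8,9,10,11,12,13,14,15): 1⊕0⊕1⊕0⊕0⊕0⊕1⊕1 = 0
Syndrome s8…s1 = 0001 → error at position 1.
Flip position 1: 011100110100011 → 111100110100011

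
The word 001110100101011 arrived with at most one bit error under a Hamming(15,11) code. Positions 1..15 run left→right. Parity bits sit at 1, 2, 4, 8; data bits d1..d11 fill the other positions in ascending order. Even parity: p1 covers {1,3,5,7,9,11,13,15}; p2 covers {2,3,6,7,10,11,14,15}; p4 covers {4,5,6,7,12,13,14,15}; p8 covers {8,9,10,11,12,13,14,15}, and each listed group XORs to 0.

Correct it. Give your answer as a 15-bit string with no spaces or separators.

s1 (pos 1,3,5,7,9,11,13,15): 0⊕1⊕1⊕1⊕0⊕0⊕0⊕1 = 0
s2 (pos 2,3,6,7,10,11,14,15): 0⊕1⊕0⊕1⊕1⊕0⊕1⊕1 = 1
s4 (pos 4,5,6,7,12,13,14,15): 1⊕1⊕0⊕1⊕1⊕0⊕1⊕1 = 0
s8 (pos 8,9,10,11,12,13,14,15): 0⊕0⊕1⊕0⊕1⊕0⊕1⊕1 = 0
Syndrome s8…s1 = 0010 → error at position 2.
Flip position 2: 001110100101011 → 011110100101011

011110100101011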